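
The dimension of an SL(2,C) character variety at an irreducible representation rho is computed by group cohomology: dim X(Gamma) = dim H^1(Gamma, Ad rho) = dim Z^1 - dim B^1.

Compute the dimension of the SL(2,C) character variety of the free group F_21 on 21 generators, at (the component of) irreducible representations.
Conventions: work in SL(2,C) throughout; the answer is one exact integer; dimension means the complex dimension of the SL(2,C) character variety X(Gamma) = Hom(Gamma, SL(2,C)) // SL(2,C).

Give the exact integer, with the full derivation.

60

The free group F_21: 21 generators, no relators.
So Z^1 = (sl_2)^21 in full: dim Z^1 = 63.
At an irreducible rho the centralizer of the image in sl_2 is 0, so the coboundary map sl_2 -> Z^1 is injective: dim B^1 = 3.
Therefore dim X = 63 - 3 = 60.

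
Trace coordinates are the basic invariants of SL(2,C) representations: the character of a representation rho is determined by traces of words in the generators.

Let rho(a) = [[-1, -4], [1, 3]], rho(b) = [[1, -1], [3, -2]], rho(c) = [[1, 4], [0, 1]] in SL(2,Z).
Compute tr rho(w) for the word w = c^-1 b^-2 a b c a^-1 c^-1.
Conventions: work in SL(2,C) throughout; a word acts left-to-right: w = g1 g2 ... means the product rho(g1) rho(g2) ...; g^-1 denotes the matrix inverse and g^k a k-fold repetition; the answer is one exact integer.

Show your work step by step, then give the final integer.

rho(c^-1) = [[1, -4], [0, 1]]
... * rho(b^-1) = [[-2, 1], [-3, 1]]  ->  [[10, -3], [-3, 1]]
... * rho(b^-1) = [[-2, 1], [-3, 1]]  ->  [[-11, 7], [3, -2]]
... * rho(a) = [[-1, -4], [1, 3]]  ->  [[18, 65], [-5, -18]]
... * rho(b) = [[1, -1], [3, -2]]  ->  [[213, -148], [-59, 41]]
... * rho(c) = [[1, 4], [0, 1]]  ->  [[213, 704], [-59, -195]]
... * rho(a^-1) = [[3, 4], [-1, -1]]  ->  [[-65, 148], [18, -41]]
... * rho(c^-1) = [[1, -4], [0, 1]]  ->  [[-65, 408], [18, -113]]
tr = -65 + -113 = -178

-178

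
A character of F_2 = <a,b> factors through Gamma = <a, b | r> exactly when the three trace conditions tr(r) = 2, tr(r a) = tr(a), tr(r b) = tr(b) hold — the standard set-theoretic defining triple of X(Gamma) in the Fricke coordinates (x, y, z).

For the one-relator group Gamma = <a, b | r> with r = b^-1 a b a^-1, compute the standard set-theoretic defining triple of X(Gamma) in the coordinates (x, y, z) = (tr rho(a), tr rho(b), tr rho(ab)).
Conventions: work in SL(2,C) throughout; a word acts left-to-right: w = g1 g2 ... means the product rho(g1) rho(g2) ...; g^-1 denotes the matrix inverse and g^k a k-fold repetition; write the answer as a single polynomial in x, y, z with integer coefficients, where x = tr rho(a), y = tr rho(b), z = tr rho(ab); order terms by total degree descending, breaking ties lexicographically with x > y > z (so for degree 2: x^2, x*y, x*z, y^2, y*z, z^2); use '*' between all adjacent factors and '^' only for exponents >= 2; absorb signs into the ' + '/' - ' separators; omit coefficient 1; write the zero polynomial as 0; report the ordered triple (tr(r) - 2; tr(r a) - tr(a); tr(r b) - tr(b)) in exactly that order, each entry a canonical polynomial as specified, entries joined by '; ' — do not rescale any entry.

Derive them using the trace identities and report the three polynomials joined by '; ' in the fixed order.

-x*y*z + x^2 + y^2 + z^2 - 4; 0; 0

trace(b a b) = trace(b)*trace(a b) - trace(a)   [square of b] = y*z - x
trace(b a b a) = trace(b a)*trace(b a) - trace(1)   [split at a repeated b] = z^2 - 2
trace(a b a^-1 b) = trace(b a b)*trace(a) - trace(b a b a)   [inverse elimination on a] = x*y*z - x^2 - z^2 + 2
trace(b^-1 a b a^-1) = trace(a b a^-1)*trace(b) - trace(a b a^-1 b)   [inverse elimination on b] = -x*y*z + x^2 + y^2 + z^2 - 2
assemble the triple (trace(r) - 2; trace(r a) - x; trace(r b) - y)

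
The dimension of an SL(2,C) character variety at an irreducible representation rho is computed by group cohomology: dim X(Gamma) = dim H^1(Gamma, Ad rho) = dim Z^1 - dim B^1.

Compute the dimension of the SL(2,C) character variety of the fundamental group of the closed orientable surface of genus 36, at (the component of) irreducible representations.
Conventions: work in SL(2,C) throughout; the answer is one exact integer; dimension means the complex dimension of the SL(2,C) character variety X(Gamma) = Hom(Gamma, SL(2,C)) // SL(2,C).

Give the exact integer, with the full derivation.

210

Gamma = pi_1(Sigma_36) = < a_1, b_1, ..., a_36, b_36 | prod [a_i, b_i] > has 2g = 72 generators and 1 relator.
Before the relator condition, cocycle space has dim 3*72 = 216.
H^2 = coker(d_2) is dual to H^0 = 0 at irreducible rho (Poincare duality), so d_2 is onto: dim Z^1 = 213.
dim B^1 = 3 (coboundaries, injective at irreducible rho).
Hence dim X = 213 - 3 = 210.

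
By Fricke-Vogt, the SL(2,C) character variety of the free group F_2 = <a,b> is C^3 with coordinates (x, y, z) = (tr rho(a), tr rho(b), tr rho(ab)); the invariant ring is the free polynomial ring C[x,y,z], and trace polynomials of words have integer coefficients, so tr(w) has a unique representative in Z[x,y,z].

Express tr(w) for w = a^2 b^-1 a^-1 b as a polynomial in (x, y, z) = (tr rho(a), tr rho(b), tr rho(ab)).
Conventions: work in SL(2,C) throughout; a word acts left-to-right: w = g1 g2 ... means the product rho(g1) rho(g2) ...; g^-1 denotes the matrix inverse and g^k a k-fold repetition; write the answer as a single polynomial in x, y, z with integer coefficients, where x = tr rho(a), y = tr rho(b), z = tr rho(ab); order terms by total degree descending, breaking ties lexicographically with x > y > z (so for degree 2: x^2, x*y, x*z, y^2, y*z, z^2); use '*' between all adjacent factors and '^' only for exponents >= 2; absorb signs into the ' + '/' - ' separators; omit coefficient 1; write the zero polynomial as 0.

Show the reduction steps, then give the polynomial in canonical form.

trace(a^2 b) = trace(a)*trace(b a) - trace(b) = x*z - y
trace(a^2) = trace(a)*trace(a) - trace(1) = x^2 - 2
trace(b a^2 b) = trace(b)*trace(a^2 b) - trace(a^2) = x*y*z - x^2 - y^2 + 2
trace(b a b a) = trace(a b)*trace(a b) - trace(1)   [split at repeated a] = z^2 - 2
trace(b a b) = trace(b)*trace(a b) - trace(a) = y*z - x
trace(b a^2 b a) = trace(a)*trace(b a b a) - trace(b a b) = x*z^2 - y*z - x
trace(a^-1 b a^2 b) = trace(b a^2 b)*trace(a) - trace(b a^2 b a) = x^2*y*z - x^3 - x*y^2 - x*z^2 + y*z + 3*x
trace(a^2 b^-1 a^-1 b) = trace(a^-1 b a^2)*trace(b) - trace(a^-1 b a^2 b) = -x^2*y*z + x^3 + x*y^2 + x*z^2 - 3*x

-x^2*y*z + x^3 + x*y^2 + x*z^2 - 3*x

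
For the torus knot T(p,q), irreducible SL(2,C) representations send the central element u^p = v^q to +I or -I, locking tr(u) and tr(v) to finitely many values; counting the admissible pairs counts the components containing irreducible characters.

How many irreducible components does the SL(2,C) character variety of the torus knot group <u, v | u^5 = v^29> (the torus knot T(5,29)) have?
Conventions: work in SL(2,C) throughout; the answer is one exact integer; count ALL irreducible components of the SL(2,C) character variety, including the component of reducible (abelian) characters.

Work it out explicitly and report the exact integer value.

For T(5,29): irreducibility forces the central element u^5 = v^29 to one of +I, -I.
So on each irreducible component the traces are pinned: tr(u) = 2*cos(pi*alpha/5) with 1 <= alpha <= 4, tr(v) = 2*cos(pi*beta/29) with 1 <= beta <= 28.
u^5 = (-1)^alpha I and v^29 = (-1)^beta I must agree, so alpha and beta have equal parity.
Enumerate parity-matched pairs: 2*14 odd-odd plus 2*14 even-even gives 56.
Total: 56 irreducible-character components + 1 reducible (abelian) component = 57.

57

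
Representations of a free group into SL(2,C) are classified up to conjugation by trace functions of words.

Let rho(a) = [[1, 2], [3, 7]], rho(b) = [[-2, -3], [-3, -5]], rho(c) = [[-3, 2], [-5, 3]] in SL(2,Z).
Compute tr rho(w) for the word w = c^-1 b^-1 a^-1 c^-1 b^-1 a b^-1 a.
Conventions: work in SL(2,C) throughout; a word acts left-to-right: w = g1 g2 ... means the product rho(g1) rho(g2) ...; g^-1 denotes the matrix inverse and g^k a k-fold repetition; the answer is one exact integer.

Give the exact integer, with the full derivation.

37832

rho(c^-1) = [[3, -2], [5, -3]]
... * rho(b^-1) = [[-5, 3], [3, -2]]  ->  [[-21, 13], [-34, 21]]
... * rho(a^-1) = [[7, -2], [-3, 1]]  ->  [[-186, 55], [-301, 89]]
... * rho(c^-1) = [[3, -2], [5, -3]]  ->  [[-283, 207], [-458, 335]]
... * rho(b^-1) = [[-5, 3], [3, -2]]  ->  [[2036, -1263], [3295, -2044]]
... * rho(a) = [[1, 2], [3, 7]]  ->  [[-1753, -4769], [-2837, -7718]]
... * rho(b^-1) = [[-5, 3], [3, -2]]  ->  [[-5542, 4279], [-8969, 6925]]
... * rho(a) = [[1, 2], [3, 7]]  ->  [[7295, 18869], [11806, 30537]]
tr = 7295 + 30537 = 37832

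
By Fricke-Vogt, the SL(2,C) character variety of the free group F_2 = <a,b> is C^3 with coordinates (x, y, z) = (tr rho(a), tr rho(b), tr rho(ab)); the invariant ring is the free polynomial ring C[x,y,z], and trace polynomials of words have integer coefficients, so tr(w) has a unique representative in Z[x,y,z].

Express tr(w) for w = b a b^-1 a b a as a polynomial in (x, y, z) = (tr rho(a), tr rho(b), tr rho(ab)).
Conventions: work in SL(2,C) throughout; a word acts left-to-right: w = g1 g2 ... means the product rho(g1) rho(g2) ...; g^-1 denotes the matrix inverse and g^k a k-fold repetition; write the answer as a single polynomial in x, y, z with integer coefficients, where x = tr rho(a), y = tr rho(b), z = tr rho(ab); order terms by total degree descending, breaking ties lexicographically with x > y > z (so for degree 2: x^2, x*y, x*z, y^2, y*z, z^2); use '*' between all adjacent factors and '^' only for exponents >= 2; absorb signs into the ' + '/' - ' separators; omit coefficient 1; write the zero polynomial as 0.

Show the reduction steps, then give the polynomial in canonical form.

x*y*z^2 - y^2*z - z^3 - x*y + 3*z

tr(b a b a) = tr(a b)*tr(a b) - tr(1)  (split on a) = z^2 - 2
tr(b a b) = tr(b)*tr(a b) - tr(a)  (reduce the b square) = y*z - x
tr(a b a b a) = tr(a)*tr(b a b a) - tr(b a b)  (reduce the a square) = x*z^2 - y*z - x
tr(a b a b a b) = tr(a b)*tr(a b a b) - tr(a^-1 b^-1)  (split on a) = z^3 - 3*z
tr(b a b^-1 a b a) = tr(a b a b a)*tr(b) - tr(a b a b a b)  (eliminate b^-1) = x*y*z^2 - y^2*z - z^3 - x*y + 3*z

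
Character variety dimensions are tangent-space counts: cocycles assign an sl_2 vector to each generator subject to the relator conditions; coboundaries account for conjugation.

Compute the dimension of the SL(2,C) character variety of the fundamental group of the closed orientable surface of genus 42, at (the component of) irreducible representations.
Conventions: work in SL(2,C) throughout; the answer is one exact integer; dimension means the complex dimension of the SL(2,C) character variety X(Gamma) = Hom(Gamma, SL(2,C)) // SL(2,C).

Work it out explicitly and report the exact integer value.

Gamma = pi_1(Sigma_42) = < a_1, b_1, ..., a_42, b_42 | prod [a_i, b_i] > has 2g = 84 generators and 1 relator.
Before the relator condition, cocycle space has dim 3*84 = 252.
At an irreducible rho, H^2 = coker(d_2) vanishes (Poincare duality: H^2 is dual to H^0 = invariants = 0), so d_2 is surjective onto sl_2 and dim Z^1 = 252 - 3 = 249.
Coboundaries contribute dim B^1 = 3 (injective at irreducible rho).
Hence dim X = 249 - 3 = 246.

246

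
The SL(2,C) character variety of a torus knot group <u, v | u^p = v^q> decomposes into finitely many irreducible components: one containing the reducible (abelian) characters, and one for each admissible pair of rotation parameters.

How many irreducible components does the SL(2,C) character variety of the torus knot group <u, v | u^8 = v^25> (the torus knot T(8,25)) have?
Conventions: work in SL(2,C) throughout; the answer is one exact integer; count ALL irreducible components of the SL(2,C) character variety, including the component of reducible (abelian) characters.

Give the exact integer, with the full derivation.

85

For T(8,25): irreducibility forces the central element u^8 = v^25 to one of +I, -I.
So on each irreducible component the traces are pinned: tr(u) = 2*cos(pi*alpha/8) with 1 <= alpha <= 7, tr(v) = 2*cos(pi*beta/25) with 1 <= beta <= 24.
u^8 = (-1)^alpha I and v^25 = (-1)^beta I must agree, so alpha and beta have equal parity.
Counting: 4 odd alphas x 12 odd betas + 3 even alphas x 12 even betas = 48 + 36 = 84.
That is 84 components of irreducible characters, and with the reducible (abelian) component the total is 85.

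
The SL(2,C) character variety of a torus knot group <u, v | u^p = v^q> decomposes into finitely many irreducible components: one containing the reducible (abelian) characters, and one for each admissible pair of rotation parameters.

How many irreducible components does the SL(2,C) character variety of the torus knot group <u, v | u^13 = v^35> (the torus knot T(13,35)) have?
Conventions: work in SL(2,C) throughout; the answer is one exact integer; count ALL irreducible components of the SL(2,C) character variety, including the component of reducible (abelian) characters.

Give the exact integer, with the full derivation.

205

For T(13,35): irreducibility forces the central element u^13 = v^35 to one of +I, -I.
On an irreducible component, tr(u) is locked at 2*cos(pi*alpha/13) for some alpha in 1..12, and tr(v) at 2*cos(pi*beta/35) for some beta in 1..34.
The two central values (-1)^alpha I and (-1)^beta I must be the same matrix, so alpha and beta share a parity.
count pairs: odd alpha (6 choices) x odd beta (17), plus even alpha (6) x even beta (17): 6*17 + 6*17 = 204.
components with irreducible characters: 204; plus the single component of reducible (abelian) characters: total 205.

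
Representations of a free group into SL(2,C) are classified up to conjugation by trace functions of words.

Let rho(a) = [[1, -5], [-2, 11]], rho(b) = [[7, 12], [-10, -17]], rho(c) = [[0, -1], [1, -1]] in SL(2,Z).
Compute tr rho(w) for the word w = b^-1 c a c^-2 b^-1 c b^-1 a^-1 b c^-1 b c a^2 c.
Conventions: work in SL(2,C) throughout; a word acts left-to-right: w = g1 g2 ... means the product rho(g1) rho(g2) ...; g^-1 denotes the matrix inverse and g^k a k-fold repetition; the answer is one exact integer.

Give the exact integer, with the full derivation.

162754470974

rho(b^-1) = [[-17, -12], [10, 7]]
... * rho(c) = [[0, -1], [1, -1]]  ->  [[-12, 29], [7, -17]]
... * rho(a) = [[1, -5], [-2, 11]]  ->  [[-70, 379], [41, -222]]
... * rho(c^-1) = [[-1, 1], [-1, 0]]  ->  [[-309, -70], [181, 41]]
... * rho(c^-1) = [[-1, 1], [-1, 0]]  ->  [[379, -309], [-222, 181]]
... * rho(b^-1) = [[-17, -12], [10, 7]]  ->  [[-9533, -6711], [5584, 3931]]
... * rho(c) = [[0, -1], [1, -1]]  ->  [[-6711, 16244], [3931, -9515]]
... * rho(b^-1) = [[-17, -12], [10, 7]]  ->  [[276527, 194240], [-161977, -113777]]
... * rho(a^-1) = [[11, 5], [2, 1]]  ->  [[3430277, 1576875], [-2009301, -923662]]
... * rho(b) = [[7, 12], [-10, -17]]  ->  [[8243189, 14356449], [-4828487, -8409358]]
... * rho(c^-1) = [[-1, 1], [-1, 0]]  ->  [[-22599638, 8243189], [13237845, -4828487]]
... * rho(b) = [[7, 12], [-10, -17]]  ->  [[-240629356, -411329869], [140949785, 240938419]]
... * rho(c) = [[0, -1], [1, -1]]  ->  [[-411329869, 651959225], [240938419, -381888204]]
... * rho(a) = [[1, -5], [-2, 11]]  ->  [[-1715248319, 9228200820], [1004714827, -5405462339]]
... * rho(a) = [[1, -5], [-2, 11]]  ->  [[-20171649959, 110086450615], [11815639505, -64483659864]]
... * rho(c) = [[0, -1], [1, -1]]  ->  [[110086450615, -89914800656], [-64483659864, 52668020359]]
tr = 110086450615 + 52668020359 = 162754470974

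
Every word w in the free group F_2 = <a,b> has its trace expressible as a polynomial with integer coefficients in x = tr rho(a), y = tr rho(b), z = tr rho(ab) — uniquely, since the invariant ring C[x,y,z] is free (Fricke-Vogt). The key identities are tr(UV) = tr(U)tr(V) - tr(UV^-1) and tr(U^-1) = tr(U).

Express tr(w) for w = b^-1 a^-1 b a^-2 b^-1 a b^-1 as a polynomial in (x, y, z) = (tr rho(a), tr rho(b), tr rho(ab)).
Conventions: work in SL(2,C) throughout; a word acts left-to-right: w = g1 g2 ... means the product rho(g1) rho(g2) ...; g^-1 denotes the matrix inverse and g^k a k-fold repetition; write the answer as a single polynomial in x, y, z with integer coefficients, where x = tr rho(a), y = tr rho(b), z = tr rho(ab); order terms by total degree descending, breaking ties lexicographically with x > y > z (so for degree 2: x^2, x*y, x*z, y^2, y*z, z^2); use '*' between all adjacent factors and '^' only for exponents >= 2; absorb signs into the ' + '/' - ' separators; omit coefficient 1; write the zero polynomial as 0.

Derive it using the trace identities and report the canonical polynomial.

x^3*y^3*z - x^4*y^2 - x^2*y^4 - 2*x^2*y^2*z^2 + x^3*y*z + x*y^3*z + x*y*z^3 + 4*x^2*y^2 - 3*x*y*z - x^2 - y^2 + 2

tr(b^-1) = tr(b) = y
tr(b^-1 a) = tr(a) * tr(b) - tr(a b)   [inverse elimination on b] = x*y - z
tr(b^-1 a^-1) = tr(b^-1) * tr(a) - tr(b^-1 a)   [inverse elimination on a] = z
tr(b^2) = tr(b) * tr(b) - tr(1)   [square of b] = y^2 - 2
tr(b a b) = tr(b) * tr(a b) - tr(a)   [square of b] = y*z - x
tr(b^2 a b) = tr(b) * tr(b a b) - tr(b a)   [square of b] = y^2*z - x*y - z
tr(a b a b) = tr(b a) * tr(b a) - tr(1)   [split at a repeated b] = z^2 - 2
tr(a b a) = tr(a) * tr(b a) - tr(b)   [square of a] = x*z - y
tr(b^2 a b a) = tr(b) * tr(a b a b) - tr(a b a)   [square of b] = y*z^2 - x*z - y
tr(a^-1 b^2 a b) = tr(b^2 a b) * tr(a) - tr(b^2 a b a)   [inverse elimination on a] = x*y^2*z - x^2*y - y*z^2 + y
tr(b^-1 a^-1 b^2 a) = tr(a^-1 b^2 a) * tr(b) - tr(a^-1 b^2 a b)   [inverse elimination on b] = -x*y^2*z + x^2*y + y^3 + y*z^2 - 3*y
tr(b a b^-2 a^-1 b) = tr(b^-1 a^-1 b^2 a) * tr(b) - tr(b^-1 a^-1 b^2 a b)   [inverse elimination on b] = -x*y^3*z + x^2*y^2 + y^4 + y^2*z^2 - 4*y^2 + 2
tr(a b a b^-1) = tr(a b a) * tr(b) - tr(a b a b)   [inverse elimination on b] = x*y*z - y^2 - z^2 + 2
tr(a b a b a) = tr(a) * tr(b a b a) - tr(b a b)   [square of a] = x*z^2 - y*z - x
tr(a b a b a b) = tr(b a b a) * tr(b a) - tr(a b)   [split at a repeated b] = z^3 - 3*z
tr(a b a b a b^-1) = tr(a b a b a) * tr(b) - tr(a b a b a b)   [inverse elimination on b] = x*y*z^2 - y^2*z - z^3 - x*y + 3*z
tr(b a b a b^-2 a) = tr(a b a b a b^-1) * tr(b) - tr(a b a b a)   [inverse elimination on b] = x*y^2*z^2 - y^3*z - y*z^3 - x*y^2 - x*z^2 + 4*y*z + x
tr(b a b^-2 a^-1 b a) = tr(b a b a b^-2) * tr(a) - tr(b a b a b^-2 a)   [inverse elimination on a] = -x*y^2*z^2 + x^2*y*z + y^3*z + y*z^3 - 4*y*z + x
tr(a b^-2 a^-1 b a^-1 b) = tr(b a b^-2 a^-1 b) * tr(a) - tr(b a b^-2 a^-1 b a)   [inverse elimination on a] = -x^2*y^3*z + x^3*y^2 + x*y^4 + 2*x*y^2*z^2 - x^2*y*z - y^3*z - y*z^3 - 4*x*y^2 + 4*y*z + x
tr(a^-1 b^-1 a b^-2 a^-1 b) = tr(a b^-2 a^-1 b a^-1) * tr(b) - tr(a b^-2 a^-1 b a^-1 b)   [inverse elimination on b] = x^2*y^3*z - x^3*y^2 - x*y^4 - 2*x*y^2*z^2 + x^2*y*z + y^3*z + y*z^3 + 4*x*y^2 - 3*y*z - x
tr(b^-1 a^-1 b a^-2 b^-1 a b^-1) = tr(a^-1 b^-1 a b^-2 a^-1 b) * tr(a) - tr(a^-1 b^-1 a b^-2 a^-1 b a)   [inverse elimination on a] = x^3*y^3*z - x^4*y^2 - x^2*y^4 - 2*x^2*y^2*z^2 + x^3*y*z + x*y^3*z + x*y*z^3 + 4*x^2*y^2 - 3*x*y*z - x^2 - y^2 + 2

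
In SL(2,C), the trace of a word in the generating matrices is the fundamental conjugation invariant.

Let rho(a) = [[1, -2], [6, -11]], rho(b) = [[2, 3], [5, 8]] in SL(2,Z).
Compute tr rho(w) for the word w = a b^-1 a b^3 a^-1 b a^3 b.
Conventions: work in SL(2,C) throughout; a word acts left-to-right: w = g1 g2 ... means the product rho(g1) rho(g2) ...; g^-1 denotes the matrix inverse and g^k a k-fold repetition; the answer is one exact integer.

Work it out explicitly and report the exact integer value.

rho(a) = [[1, -2], [6, -11]]
... * rho(b^-1) = [[8, -3], [-5, 2]]  ->  [[18, -7], [103, -40]]
... * rho(a) = [[1, -2], [6, -11]]  ->  [[-24, 41], [-137, 234]]
... * rho(b) = [[2, 3], [5, 8]]  ->  [[157, 256], [896, 1461]]
... * rho(b) = [[2, 3], [5, 8]]  ->  [[1594, 2519], [9097, 14376]]
... * rho(b) = [[2, 3], [5, 8]]  ->  [[15783, 24934], [90074, 142299]]
... * rho(a^-1) = [[-11, 2], [-6, 1]]  ->  [[-323217, 56500], [-1844608, 322447]]
... * rho(b) = [[2, 3], [5, 8]]  ->  [[-363934, -517651], [-2076981, -2954248]]
... * rho(a) = [[1, -2], [6, -11]]  ->  [[-3469840, 6422029], [-19802469, 36650690]]
... * rho(a) = [[1, -2], [6, -11]]  ->  [[35062334, -63702639], [200101671, -363552652]]
... * rho(a) = [[1, -2], [6, -11]]  ->  [[-347153500, 630604361], [-1981214241, 3598875830]]
... * rho(b) = [[2, 3], [5, 8]]  ->  [[2458714805, 4003374388], [14031950668, 22847363917]]
tr = 2458714805 + 22847363917 = 25306078722

25306078722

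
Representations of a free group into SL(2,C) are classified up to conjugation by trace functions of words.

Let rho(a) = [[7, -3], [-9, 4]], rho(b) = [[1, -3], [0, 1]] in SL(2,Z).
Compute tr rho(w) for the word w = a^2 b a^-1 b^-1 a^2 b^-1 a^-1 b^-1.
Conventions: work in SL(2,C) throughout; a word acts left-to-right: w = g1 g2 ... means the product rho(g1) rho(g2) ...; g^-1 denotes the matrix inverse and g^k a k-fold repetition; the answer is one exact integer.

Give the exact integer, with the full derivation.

-64737862

rho(a) = [[7, -3], [-9, 4]]
... * rho(a) = [[7, -3], [-9, 4]]  ->  [[76, -33], [-99, 43]]
... * rho(b) = [[1, -3], [0, 1]]  ->  [[76, -261], [-99, 340]]
... * rho(a^-1) = [[4, 3], [9, 7]]  ->  [[-2045, -1599], [2664, 2083]]
... * rho(b^-1) = [[1, 3], [0, 1]]  ->  [[-2045, -7734], [2664, 10075]]
... * rho(a) = [[7, -3], [-9, 4]]  ->  [[55291, -24801], [-72027, 32308]]
... * rho(a) = [[7, -3], [-9, 4]]  ->  [[610246, -265077], [-794961, 345313]]
... * rho(b^-1) = [[1, 3], [0, 1]]  ->  [[610246, 1565661], [-794961, -2039570]]
... * rho(a^-1) = [[4, 3], [9, 7]]  ->  [[16531933, 12790365], [-21535974, -16661873]]
... * rho(b^-1) = [[1, 3], [0, 1]]  ->  [[16531933, 62386164], [-21535974, -81269795]]
tr = 16531933 + -81269795 = -64737862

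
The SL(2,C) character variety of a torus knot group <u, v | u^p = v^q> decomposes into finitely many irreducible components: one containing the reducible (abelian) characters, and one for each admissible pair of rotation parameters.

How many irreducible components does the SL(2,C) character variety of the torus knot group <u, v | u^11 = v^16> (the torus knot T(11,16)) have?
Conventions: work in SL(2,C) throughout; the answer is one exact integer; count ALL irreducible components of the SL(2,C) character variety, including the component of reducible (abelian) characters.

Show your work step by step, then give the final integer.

76

In the torus knot group T(11,16), u^11 = v^16 is central, so an irreducible representation sends it to +I or -I (Schur).
So on each irreducible component the traces are pinned: tr(u) = 2*cos(pi*alpha/11) with 1 <= alpha <= 10, tr(v) = 2*cos(pi*beta/16) with 1 <= beta <= 15.
Consistency of u^11 = (-1)^alpha I with v^16 = (-1)^beta I forces alpha = beta (mod 2).
Enumerate parity-matched pairs: 5*8 odd-odd plus 5*7 even-even gives 75.
components with irreducible characters: 75; plus the single component of reducible (abelian) characters: total 76.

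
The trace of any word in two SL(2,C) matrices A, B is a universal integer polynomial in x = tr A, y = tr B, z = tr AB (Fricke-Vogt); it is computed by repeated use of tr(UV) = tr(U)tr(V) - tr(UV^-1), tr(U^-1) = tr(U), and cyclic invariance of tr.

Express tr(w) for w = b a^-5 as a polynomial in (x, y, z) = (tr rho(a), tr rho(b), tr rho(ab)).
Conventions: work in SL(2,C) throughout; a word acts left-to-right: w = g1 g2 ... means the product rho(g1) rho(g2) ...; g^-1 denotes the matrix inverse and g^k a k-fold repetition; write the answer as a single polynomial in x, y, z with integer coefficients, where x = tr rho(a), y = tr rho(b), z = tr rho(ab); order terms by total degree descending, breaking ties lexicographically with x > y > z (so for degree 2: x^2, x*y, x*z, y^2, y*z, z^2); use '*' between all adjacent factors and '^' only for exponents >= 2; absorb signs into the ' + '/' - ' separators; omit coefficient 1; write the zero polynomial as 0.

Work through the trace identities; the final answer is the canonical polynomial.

x^5*y - x^4*z - 4*x^3*y + 3*x^2*z + 3*x*y - z

trace(a^-1 b) = trace(b) trace(a) - trace(b a) = x*y - z
trace(a^-1 b a^-1) = trace(a^-1 b) trace(a) - trace(a^-1 b a) = x^2*y - x*z - y
trace(a^-3 b) = trace(a^-1 b a^-1) trace(a) - trace(a^-1 b) = x^3*y - x^2*z - 2*x*y + z
so trace(a^-2 b a^-2) = trace(a^-3 b) trace(a) - trace(a^-3 b a) = x^4*y - x^3*z - 3*x^2*y + 2*x*z + y
trace(b a^-5) = trace(a^-2 b a^-2) trace(a) - trace(a^-2 b a^-1) = x^5*y - x^4*z - 4*x^3*y + 3*x^2*z + 3*x*y - z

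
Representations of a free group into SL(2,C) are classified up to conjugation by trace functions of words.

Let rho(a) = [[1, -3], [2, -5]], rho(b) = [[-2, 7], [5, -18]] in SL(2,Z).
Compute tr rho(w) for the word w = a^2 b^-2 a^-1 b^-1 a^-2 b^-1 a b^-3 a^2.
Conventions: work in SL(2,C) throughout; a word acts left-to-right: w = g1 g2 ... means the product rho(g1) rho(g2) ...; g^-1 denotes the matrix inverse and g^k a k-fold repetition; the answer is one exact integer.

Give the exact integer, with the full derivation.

-1145846330048

rho(a) = [[1, -3], [2, -5]]
... * rho(a) = [[1, -3], [2, -5]]  ->  [[-5, 12], [-8, 19]]
... * rho(b^-1) = [[-18, -7], [-5, -2]]  ->  [[30, 11], [49, 18]]
... * rho(b^-1) = [[-18, -7], [-5, -2]]  ->  [[-595, -232], [-972, -379]]
... * rho(a^-1) = [[-5, 3], [-2, 1]]  ->  [[3439, -2017], [5618, -3295]]
... * rho(b^-1) = [[-18, -7], [-5, -2]]  ->  [[-51817, -20039], [-84649, -32736]]
... * rho(a^-1) = [[-5, 3], [-2, 1]]  ->  [[299163, -175490], [488717, -286683]]
... * rho(a^-1) = [[-5, 3], [-2, 1]]  ->  [[-1144835, 721999], [-1870219, 1179468]]
... * rho(b^-1) = [[-18, -7], [-5, -2]]  ->  [[16997035, 6569847], [27766602, 10732597]]
... * rho(a) = [[1, -3], [2, -5]]  ->  [[30136729, -83840340], [49231796, -136962791]]
... * rho(b^-1) = [[-18, -7], [-5, -2]]  ->  [[-123259422, -43276423], [-201358373, -70696990]]
... * rho(b^-1) = [[-18, -7], [-5, -2]]  ->  [[2435051711, 949368800], [3977935664, 1550902591]]
... * rho(b^-1) = [[-18, -7], [-5, -2]]  ->  [[-48577774798, -18944099577], [-79357354907, -30947354830]]
... * rho(a) = [[1, -3], [2, -5]]  ->  [[-86465973952, 240453822279], [-141252064567, 392808838871]]
... * rho(a) = [[1, -3], [2, -5]]  ->  [[394441670606, -942871189539], [644365613175, -1540288000654]]
tr = 394441670606 + -1540288000654 = -1145846330048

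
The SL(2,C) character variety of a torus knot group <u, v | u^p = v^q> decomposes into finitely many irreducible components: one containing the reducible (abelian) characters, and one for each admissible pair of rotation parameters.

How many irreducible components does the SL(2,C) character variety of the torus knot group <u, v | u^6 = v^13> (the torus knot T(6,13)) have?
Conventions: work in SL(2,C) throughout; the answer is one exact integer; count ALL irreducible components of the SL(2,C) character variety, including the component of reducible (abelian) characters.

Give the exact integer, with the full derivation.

Gamma = < u, v | u^6 = v^13 > (torus knot T(6,13)); the central element u^6 = v^13 acts as +I or -I in any irreducible SL(2,C) representation.
This locks tr(u) to 2*cos(pi*alpha/6), alpha in 1..5, and tr(v) to 2*cos(pi*beta/13), beta in 1..12, on each component of irreducible characters.
Consistency of u^6 = (-1)^alpha I with v^13 = (-1)^beta I forces alpha = beta (mod 2).
count pairs: odd alpha (3 choices) x odd beta (6), plus even alpha (2) x even beta (6): 3*6 + 2*6 = 30.
That is 30 components of irreducible characters, and with the reducible (abelian) component the total is 31.

31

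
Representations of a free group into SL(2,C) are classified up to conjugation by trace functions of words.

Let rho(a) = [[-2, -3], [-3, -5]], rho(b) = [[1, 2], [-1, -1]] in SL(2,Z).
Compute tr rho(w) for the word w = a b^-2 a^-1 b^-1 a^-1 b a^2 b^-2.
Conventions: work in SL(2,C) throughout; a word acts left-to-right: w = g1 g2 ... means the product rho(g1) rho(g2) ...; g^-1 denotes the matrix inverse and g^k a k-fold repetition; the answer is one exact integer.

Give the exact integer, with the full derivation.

rho(a) = [[-2, -3], [-3, -5]]
... * rho(b^-1) = [[-1, -2], [1, 1]]  ->  [[-1, 1], [-2, 1]]
... * rho(b^-1) = [[-1, -2], [1, 1]]  ->  [[2, 3], [3, 5]]
... * rho(a^-1) = [[-5, 3], [3, -2]]  ->  [[-1, 0], [0, -1]]
... * rho(b^-1) = [[-1, -2], [1, 1]]  ->  [[1, 2], [-1, -1]]
... * rho(a^-1) = [[-5, 3], [3, -2]]  ->  [[1, -1], [2, -1]]
... * rho(b) = [[1, 2], [-1, -1]]  ->  [[2, 3], [3, 5]]
... * rho(a) = [[-2, -3], [-3, -5]]  ->  [[-13, -21], [-21, -34]]
... * rho(a) = [[-2, -3], [-3, -5]]  ->  [[89, 144], [144, 233]]
... * rho(b^-1) = [[-1, -2], [1, 1]]  ->  [[55, -34], [89, -55]]
... * rho(b^-1) = [[-1, -2], [1, 1]]  ->  [[-89, -144], [-144, -233]]
tr = -89 + -233 = -322

-322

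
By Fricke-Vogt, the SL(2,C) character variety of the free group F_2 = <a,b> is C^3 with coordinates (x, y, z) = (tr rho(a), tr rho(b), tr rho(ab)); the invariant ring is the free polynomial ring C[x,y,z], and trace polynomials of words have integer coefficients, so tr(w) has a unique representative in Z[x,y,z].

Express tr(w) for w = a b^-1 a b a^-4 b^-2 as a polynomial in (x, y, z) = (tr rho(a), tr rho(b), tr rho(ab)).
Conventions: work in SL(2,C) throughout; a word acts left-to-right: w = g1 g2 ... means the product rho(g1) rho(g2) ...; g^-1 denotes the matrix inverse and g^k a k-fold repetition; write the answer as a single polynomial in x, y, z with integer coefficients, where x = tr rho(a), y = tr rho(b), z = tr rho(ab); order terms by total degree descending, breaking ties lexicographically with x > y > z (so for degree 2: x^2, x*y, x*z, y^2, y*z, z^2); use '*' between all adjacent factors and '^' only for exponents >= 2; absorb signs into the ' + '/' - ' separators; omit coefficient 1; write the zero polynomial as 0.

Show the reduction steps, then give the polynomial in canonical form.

tr(b^2 a) = tr(b) * tr(a b) - tr(a)   [square of b] = y*z - x
tr(b^2) = tr(b) * tr(b) - tr(1)   [square of b] = y^2 - 2
tr(b a^2 b) = tr(a) * tr(b^2 a) - tr(b^2)   [square of a] = x*y*z - x^2 - y^2 + 2
tr(b a b a) = tr(b a) * tr(b a) - tr(1)   [split at a repeated b] = z^2 - 2
tr(b a^2 b a) = tr(a) * tr(b a b a) - tr(b a b)   [square of a] = x*z^2 - y*z - x
tr(a^-1 b a^2 b) = tr(b a^2 b) * tr(a) - tr(b a^2 b a)   [inverse elimination on a] = x^2*y*z - x^3 - x*y^2 - x*z^2 + y*z + 3*x
tr(a^2 b a^-2 b) = tr(a^-1 b a^2 b) * tr(a) - tr(a^-1 b a^2 b a)   [inverse elimination on a] = x^3*y*z - x^4 - x^2*y^2 - x^2*z^2 + 4*x^2 + y^2 - 2
tr(a^2 b a^-2 b^-1) = tr(a^2 b a^-2) * tr(b) - tr(a^2 b a^-2 b)   [inverse elimination on b] = -x^3*y*z + x^4 + x^2*y^2 + x^2*z^2 - 4*x^2 + 2
tr(b^-2 a^2 b a^-2) = tr(a^2 b a^-2 b^-1) * tr(b) - tr(a^2 b a^-2)   [inverse elimination on b] = -x^3*y^2*z + x^4*y + x^2*y^3 + x^2*y*z^2 - 4*x^2*y + y
tr(a^2) = tr(a) * tr(a) - tr(1)   [square of a] = x^2 - 2
tr(b a^2) = tr(a) * tr(b a) - tr(b)   [square of a] = x*z - y
tr(a^2 b a) = tr(a) * tr(b a^2) - tr(b a)   [square of a] = x^2*z - x*y - z
tr(b^-1 a^2 b a) = tr(a^2 b a) * tr(b) - tr(a^2 b a b)   [inverse elimination on b] = x^2*y*z - x*y^2 - x*z^2 + x
tr(a^2 b a^-1 b^-1) = tr(b^-1 a^2 b) * tr(a) - tr(b^-1 a^2 b a)   [inverse elimination on a] = -x^2*y*z + x^3 + x*y^2 + x*z^2 - 3*x
tr(b^-2 a^2 b a^-1) = tr(a^2 b a^-1 b^-1) * tr(b) - tr(a^2 b a^-1)   [inverse elimination on b] = -x^2*y^2*z + x^3*y + x*y^3 + x*y*z^2 - 3*x*y - z
tr(a^-3 b^-2 a^2 b) = tr(b^-2 a^2 b a^-2) * tr(a) - tr(b^-2 a^2 b a^-1)   [inverse elimination on a] = -x^4*y^2*z + x^5*y + x^3*y^3 + x^3*y*z^2 + x^2*y^2*z - 5*x^3*y - x*y^3 - x*y*z^2 + 4*x*y + z
tr(a b a^-4 b^-2 a) = tr(a^-3 b^-2 a^2 b) * tr(a) - tr(a^-3 b^-2 a^2 b a)   [inverse elimination on a] = -x^5*y^2*z + x^6*y + x^4*y^3 + x^4*y*z^2 + 2*x^3*y^2*z - 6*x^4*y - 2*x^2*y^3 - 2*x^2*y*z^2 + 8*x^2*y + x*z - y
tr(b a b a b) = tr(b) * tr(a b a b) - tr(a b a)   [square of b] = y*z^2 - x*z - y
tr(b a b a b a) = tr(a b a b) * tr(a b) - tr(b a)   [split at a repeated a] = z^3 - 3*z
tr(a b a b a^-1 b) = tr(b a b a b) * tr(a) - tr(b a b a b a)   [inverse elimination on a] = x*y*z^2 - x^2*z - z^3 - x*y + 3*z
tr(a^-1 b^-1 a b a b) = tr(a b a b a^-1) * tr(b) - tr(a b a b a^-1 b)   [inverse elimination on b] = -x*y*z^2 + x^2*z + y^2*z + z^3 - 3*z
tr(a^-1 b^-1 a b a b a^-1) = tr(a^-1 b^-1 a b a b) * tr(a) - tr(a^-1 b^-1 a b a b a)   [inverse elimination on a] = -x^2*y*z^2 + x^3*z + x*y^2*z + x*z^3 - 4*x*z + y
tr(a b a b a^-3 b^-1) = tr(a^-1 b^-1 a b a b a^-1) * tr(a) - tr(a^-1 b^-1 a b a b)   [inverse elimination on a] = -x^3*y*z^2 + x^4*z + x^2*y^2*z + x^2*z^3 + x*y*z^2 - 5*x^2*z - y^2*z - z^3 + x*y + 3*z
tr(a^-1 b a b) = tr(b a b) * tr(a) - tr(b a b a)   [inverse elimination on a] = x*y*z - x^2 - z^2 + 2
tr(b a b a^-2) = tr(a^-1 b a b) * tr(a) - tr(a^-1 b a b a)   [inverse elimination on a] = x^2*y*z - x^3 - x*z^2 - y*z + 3*x
tr(a^-2 b^-2 a b a b a^-1) = tr(a b a b a^-3 b^-1) * tr(b) - tr(a b a b a^-3)   [inverse elimination on b] = -x^3*y^2*z^2 + x^4*y*z + x^2*y^3*z + x^2*y*z^3 + x*y^2*z^2 - 6*x^2*y*z - y^3*z - y*z^3 + x^3 + x*y^2 + x*z^2 + 4*y*z - 3*x
tr(b^-1 a b a) = tr(a b a) * tr(b) - tr(a b a b)   [inverse elimination on b] = x*y*z - y^2 - z^2 + 2
tr(a b a b a b^-1) = tr(a b a b a) * tr(b) - tr(a b a b a b)   [inverse elimination on b] = x*y*z^2 - y^2*z - z^3 - x*y + 3*z
tr(b^-2 a b a b a) = tr(a b a b a b^-1) * tr(b) - tr(a b a b a)   [inverse elimination on b] = x*y^2*z^2 - y^3*z - y*z^3 - x*y^2 - x*z^2 + 4*y*z + x
tr(b^-2 a b a b a^-1) = tr(b^-2 a b a b) * tr(a) - tr(b^-2 a b a b a)   [inverse elimination on a] = -x*y^2*z^2 + x^2*y*z + y^3*z + y*z^3 - 4*y*z + x
tr(a^-2 b^-2 a b a b) = tr(b^-2 a b a b a^-1) * tr(a) - tr(b^-2 a b a b)   [inverse elimination on a] = -x^2*y^2*z^2 + x^3*y*z + x*y^3*z + x*y*z^3 - 5*x*y*z + x^2 + y^2 + z^2 - 2
tr(a b a^-4 b^-2 a b) = tr(a^-2 b^-2 a b a b a^-1) * tr(a) - tr(a^-2 b^-2 a b a b)   [inverse elimination on a] = -x^4*y^2*z^2 + x^5*y*z + x^3*y^3*z + x^3*y*z^3 + 2*x^2*y^2*z^2 - 7*x^3*y*z - 2*x*y^3*z - 2*x*y*z^3 + x^4 + x^2*y^2 + x^2*z^2 + 9*x*y*z - 4*x^2 - y^2 - z^2 + 2
tr(a b^-1 a b a^-4 b^-2) = tr(a b a^-4 b^-2 a) * tr(b) - tr(a b a^-4 b^-2 a b)   [inverse elimination on b] = -x^5*y^3*z + x^6*y^2 + x^4*y^4 + 2*x^4*y^2*z^2 - x^5*y*z + x^3*y^3*z - x^3*y*z^3 - 6*x^4*y^2 - 2*x^2*y^4 - 4*x^2*y^2*z^2 + 7*x^3*y*z + 2*x*y^3*z + 2*x*y*z^3 - x^4 + 7*x^2*y^2 - x^2*z^2 - 8*x*y*z + 4*x^2 + z^2 - 2

-x^5*y^3*z + x^6*y^2 + x^4*y^4 + 2*x^4*y^2*z^2 - x^5*y*z + x^3*y^3*z - x^3*y*z^3 - 6*x^4*y^2 - 2*x^2*y^4 - 4*x^2*y^2*z^2 + 7*x^3*y*z + 2*x*y^3*z + 2*x*y*z^3 - x^4 + 7*x^2*y^2 - x^2*z^2 - 8*x*y*z + 4*x^2 + z^2 - 2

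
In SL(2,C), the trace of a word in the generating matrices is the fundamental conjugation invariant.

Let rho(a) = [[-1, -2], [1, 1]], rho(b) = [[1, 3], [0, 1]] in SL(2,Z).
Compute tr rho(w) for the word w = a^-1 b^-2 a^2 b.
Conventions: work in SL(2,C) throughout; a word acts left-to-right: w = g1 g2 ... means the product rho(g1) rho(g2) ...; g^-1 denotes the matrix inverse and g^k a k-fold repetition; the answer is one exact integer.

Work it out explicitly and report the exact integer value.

-3

rho(a^-1) = [[1, 2], [-1, -1]]
... * rho(b^-1) = [[1, -3], [0, 1]]  ->  [[1, -1], [-1, 2]]
... * rho(b^-1) = [[1, -3], [0, 1]]  ->  [[1, -4], [-1, 5]]
... * rho(a) = [[-1, -2], [1, 1]]  ->  [[-5, -6], [6, 7]]
... * rho(a) = [[-1, -2], [1, 1]]  ->  [[-1, 4], [1, -5]]
... * rho(b) = [[1, 3], [0, 1]]  ->  [[-1, 1], [1, -2]]
tr = -1 + -2 = -3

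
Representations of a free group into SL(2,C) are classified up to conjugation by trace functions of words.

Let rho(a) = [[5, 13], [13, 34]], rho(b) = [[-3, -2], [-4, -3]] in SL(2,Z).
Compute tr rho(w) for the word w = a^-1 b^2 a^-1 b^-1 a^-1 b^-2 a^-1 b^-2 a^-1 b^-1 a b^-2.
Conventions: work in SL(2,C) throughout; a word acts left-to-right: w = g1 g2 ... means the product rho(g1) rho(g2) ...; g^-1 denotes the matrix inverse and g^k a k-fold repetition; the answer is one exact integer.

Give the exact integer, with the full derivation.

1766545153012091

rho(a^-1) = [[34, -13], [-13, 5]]
... * rho(b) = [[-3, -2], [-4, -3]]  ->  [[-50, -29], [19, 11]]
... * rho(b) = [[-3, -2], [-4, -3]]  ->  [[266, 187], [-101, -71]]
... * rho(a^-1) = [[34, -13], [-13, 5]]  ->  [[6613, -2523], [-2511, 958]]
... * rho(b^-1) = [[-3, 2], [4, -3]]  ->  [[-29931, 20795], [11365, -7896]]
... * rho(a^-1) = [[34, -13], [-13, 5]]  ->  [[-1287989, 493078], [489058, -187225]]
... * rho(b^-1) = [[-3, 2], [4, -3]]  ->  [[5836279, -4055212], [-2216074, 1539791]]
... * rho(b^-1) = [[-3, 2], [4, -3]]  ->  [[-33729685, 23838194], [12807386, -9051521]]
... * rho(a^-1) = [[34, -13], [-13, 5]]  ->  [[-1456705812, 557676875], [553120897, -211753623]]
... * rho(b^-1) = [[-3, 2], [4, -3]]  ->  [[6600824936, -4586442249], [-2506377183, 1741502663]]
... * rho(b^-1) = [[-3, 2], [4, -3]]  ->  [[-38148243804, 26960976619], [14485142201, -10237262355]]
... * rho(a^-1) = [[34, -13], [-13, 5]]  ->  [[-1647532985383, 630732052547], [625579245449, -239493160388]]
... * rho(b^-1) = [[-3, 2], [4, -3]]  ->  [[7465527166337, -5187262128407], [-2834710377899, 1969637972062]]
... * rho(a) = [[5, 13], [13, 34]]  ->  [[-30106771837606, -79315059203457], [11431741747311, 30116456137421]]
... * rho(b^-1) = [[-3, 2], [4, -3]]  ->  [[-226939921301010, 177731633935159], [86170599307751, -67485884917641]]
... * rho(b^-1) = [[-3, 2], [4, -3]]  ->  [[1391746299643666, -987074744407497], [-528455337593817, 374798853368425]]
tr = 1391746299643666 + 374798853368425 = 1766545153012091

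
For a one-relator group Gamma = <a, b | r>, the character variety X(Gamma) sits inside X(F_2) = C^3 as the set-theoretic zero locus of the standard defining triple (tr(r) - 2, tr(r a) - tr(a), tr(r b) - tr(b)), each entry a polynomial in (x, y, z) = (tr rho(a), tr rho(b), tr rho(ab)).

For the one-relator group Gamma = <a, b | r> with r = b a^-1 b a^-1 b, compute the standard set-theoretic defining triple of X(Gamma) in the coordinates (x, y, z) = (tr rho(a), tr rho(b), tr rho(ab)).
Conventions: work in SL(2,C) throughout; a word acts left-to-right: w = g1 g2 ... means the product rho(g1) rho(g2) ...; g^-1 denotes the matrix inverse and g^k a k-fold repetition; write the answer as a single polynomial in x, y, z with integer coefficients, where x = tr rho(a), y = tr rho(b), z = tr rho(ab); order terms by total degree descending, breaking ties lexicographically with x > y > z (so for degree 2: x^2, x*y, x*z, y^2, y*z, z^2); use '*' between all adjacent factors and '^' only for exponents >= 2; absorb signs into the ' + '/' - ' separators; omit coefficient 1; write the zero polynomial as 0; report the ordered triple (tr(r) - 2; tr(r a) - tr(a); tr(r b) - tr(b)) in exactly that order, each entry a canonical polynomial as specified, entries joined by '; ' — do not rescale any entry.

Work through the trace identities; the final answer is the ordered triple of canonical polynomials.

x^2*y^3 - 2*x*y^2*z - x^2*y + y*z^2 + x*z - y - 2; x^2*y^2*z - x^3*y - 2*x*y*z^2 + x^2*z + z^3 + 2*x*y - x - 3*z; x^2*y^4 - 2*x*y^3*z - 2*x^2*y^2 + y^2*z^2 + 3*x*y*z - y^2 - z^2 - y + 2

trace(b^2) = trace(b) * trace(b) - trace(1)  (reduce the b square) = y^2 - 2
trace(b^3) = trace(b) * trace(b^2) - trace(b)  (reduce the b square) = y^3 - 3*y
trace(a b^2) = trace(b) * trace(a b) - trace(a)  (reduce the b square) = y*z - x
trace(b^3 a) = trace(b) * trace(a b^2) - trace(a b)  (reduce the b square) = y^2*z - x*y - z
trace(b^2 a^-1 b) = trace(b^3) * trace(a) - trace(b^3 a)  (eliminate a^-1) = x*y^3 - y^2*z - 2*x*y + z
trace(a b a b) = trace(b a) * trace(b a) - trace(1)  (split on b) = z^2 - 2
trace(a b a) = trace(a) * trace(b a) - trace(b)  (reduce the a square) = x*z - y
trace(b a b^2 a) = trace(b) * trace(a b a b) - trace(a b a)  (reduce the b square) = y*z^2 - x*z - y
trace(b^2 a^-1 b a) = trace(b a b^2) * trace(a) - trace(b a b^2 a)  (eliminate a^-1) = x*y^2*z - x^2*y - y*z^2 + y
trace(b a^-1 b a^-1 b) = trace(b^2 a^-1 b) * trace(a) - trace(b^2 a^-1 b a)  (eliminate a^-1) = x^2*y^3 - 2*x*y^2*z - x^2*y + y*z^2 + x*z - y
trace(b a b a^-1 b) = trace(b^2 a b) * trace(a) - trace(b^2 a b a) = x*y^2*z - x^2*y - y*z^2 + y
trace(b a b a b a) = trace(b a) * trace(b a b a) - trace(b^-1 a^-1) = z^3 - 3*z
trace(b a b a^-1 b a) = trace(b a b a b) * trace(a) - trace(b a b a b a) = x*y*z^2 - x^2*z - z^3 - x*y + 3*z
trace(b a^-1 b a^-1 b a) = trace(b a b a^-1 b) * trace(a) - trace(b a b a^-1 b a) = x^2*y^2*z - x^3*y - 2*x*y*z^2 + x^2*z + z^3 + 2*x*y - 3*z
trace(b^4) = trace(b) * trace(b^3) - trace(b^2) = y^4 - 4*y^2 + 2
trace(b^4 a) = trace(b) * trace(b^2 a b) - trace(b^2 a) = y^3*z - x*y^2 - 2*y*z + x
trace(b a^-1 b^3) = trace(b^4) * trace(a) - trace(b^4 a) = x*y^4 - y^3*z - 3*x*y^2 + 2*y*z + x
trace(b^3 a b a) = trace(b) * trace(a b a b^2) - trace(a b a b) = y^2*z^2 - x*y*z - y^2 - z^2 + 2
trace(b a^-1 b^3 a) = trace(b^3 a b) * trace(a) - trace(b^3 a b a) = x*y^3*z - x^2*y^2 - y^2*z^2 - x*y*z + x^2 + y^2 + z^2 - 2
trace(b a^-1 b a^-1 b^2) = trace(b a^-1 b^3) * trace(a) - trace(b a^-1 b^3 a) = x^2*y^4 - 2*x*y^3*z - 2*x^2*y^2 + y^2*z^2 + 3*x*y*z - y^2 - z^2 + 2
assemble the triple (trace(r) - 2; trace(r a) - x; trace(r b) - y)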